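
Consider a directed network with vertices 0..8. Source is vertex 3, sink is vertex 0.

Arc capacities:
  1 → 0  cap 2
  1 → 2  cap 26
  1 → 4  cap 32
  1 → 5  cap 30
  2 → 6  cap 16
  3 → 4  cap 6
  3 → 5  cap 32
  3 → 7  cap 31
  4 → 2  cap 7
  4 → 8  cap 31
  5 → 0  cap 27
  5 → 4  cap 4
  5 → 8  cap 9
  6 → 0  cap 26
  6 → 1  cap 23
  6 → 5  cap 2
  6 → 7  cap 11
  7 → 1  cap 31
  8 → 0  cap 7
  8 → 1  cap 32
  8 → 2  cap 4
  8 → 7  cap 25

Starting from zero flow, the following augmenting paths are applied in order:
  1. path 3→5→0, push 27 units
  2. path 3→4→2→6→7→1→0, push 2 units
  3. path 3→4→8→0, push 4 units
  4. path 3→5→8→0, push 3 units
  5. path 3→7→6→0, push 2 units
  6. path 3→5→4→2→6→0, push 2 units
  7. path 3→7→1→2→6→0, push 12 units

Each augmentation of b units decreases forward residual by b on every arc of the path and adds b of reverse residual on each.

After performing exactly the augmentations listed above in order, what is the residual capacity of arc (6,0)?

after path 1 (3→5→0, push 27): res(6,0)=26
after path 2 (3→4→2→6→7→1→0, push 2): res(6,0)=26
after path 3 (3→4→8→0, push 4): res(6,0)=26
after path 4 (3→5→8→0, push 3): res(6,0)=26
after path 5 (3→7→6→0, push 2): res(6,0)=24
after path 6 (3→5→4→2→6→0, push 2): res(6,0)=22
after path 7 (3→7→1→2→6→0, push 12): res(6,0)=10

Residual capacity of (6,0): 10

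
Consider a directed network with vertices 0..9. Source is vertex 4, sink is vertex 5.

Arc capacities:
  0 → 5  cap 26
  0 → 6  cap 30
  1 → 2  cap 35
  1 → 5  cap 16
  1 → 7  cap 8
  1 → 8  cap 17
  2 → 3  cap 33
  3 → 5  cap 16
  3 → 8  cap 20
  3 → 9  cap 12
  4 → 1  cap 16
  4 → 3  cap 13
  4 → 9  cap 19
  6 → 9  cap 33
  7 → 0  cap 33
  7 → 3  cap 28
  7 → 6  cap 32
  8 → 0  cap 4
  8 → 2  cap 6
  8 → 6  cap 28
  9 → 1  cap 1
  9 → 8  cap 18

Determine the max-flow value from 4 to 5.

Maximum flow value: 37

augment #1: 4→1→5 bottleneck 16, total now 16
augment #2: 4→3→5 bottleneck 13, total now 29
augment #3: 4→9→8→0→5 bottleneck 4, total now 33
augment #4: 4→9→1→2→3→5 bottleneck 1, total now 34
augment #5: 4→9→8→2→3→5 bottleneck 2, total now 36
augment #6: 4→9→8→2→1→7→0→5 bottleneck 1, total now 37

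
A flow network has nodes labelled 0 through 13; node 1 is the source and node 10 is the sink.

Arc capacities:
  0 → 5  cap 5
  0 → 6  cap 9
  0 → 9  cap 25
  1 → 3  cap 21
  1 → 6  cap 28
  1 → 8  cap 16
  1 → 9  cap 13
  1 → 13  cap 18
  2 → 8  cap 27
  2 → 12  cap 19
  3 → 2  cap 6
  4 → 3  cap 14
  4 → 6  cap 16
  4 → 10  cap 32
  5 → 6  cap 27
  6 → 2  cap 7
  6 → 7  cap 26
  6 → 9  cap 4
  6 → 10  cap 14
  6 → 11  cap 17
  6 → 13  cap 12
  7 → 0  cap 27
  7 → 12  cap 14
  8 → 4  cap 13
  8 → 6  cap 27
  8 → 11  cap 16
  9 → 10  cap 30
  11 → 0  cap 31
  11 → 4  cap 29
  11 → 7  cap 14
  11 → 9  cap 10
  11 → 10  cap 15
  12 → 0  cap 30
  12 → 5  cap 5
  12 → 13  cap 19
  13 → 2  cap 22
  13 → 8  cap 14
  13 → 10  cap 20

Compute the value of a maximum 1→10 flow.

augment #1: 1→6→10 bottleneck 14, total now 14
augment #2: 1→9→10 bottleneck 13, total now 27
augment #3: 1→13→10 bottleneck 18, total now 45
augment #4: 1→6→9→10 bottleneck 4, total now 49
augment #5: 1→6→11→10 bottleneck 10, total now 59
augment #6: 1→8→4→10 bottleneck 13, total now 72
augment #7: 1→8→11→10 bottleneck 3, total now 75
augment #8: 1→3→2→8→11→10 bottleneck 2, total now 77
augment #9: 1→3→2→12→13→10 bottleneck 2, total now 79
augment #10: 1→3→2→8→11→4→10 bottleneck 2, total now 81

Maximum flow value: 81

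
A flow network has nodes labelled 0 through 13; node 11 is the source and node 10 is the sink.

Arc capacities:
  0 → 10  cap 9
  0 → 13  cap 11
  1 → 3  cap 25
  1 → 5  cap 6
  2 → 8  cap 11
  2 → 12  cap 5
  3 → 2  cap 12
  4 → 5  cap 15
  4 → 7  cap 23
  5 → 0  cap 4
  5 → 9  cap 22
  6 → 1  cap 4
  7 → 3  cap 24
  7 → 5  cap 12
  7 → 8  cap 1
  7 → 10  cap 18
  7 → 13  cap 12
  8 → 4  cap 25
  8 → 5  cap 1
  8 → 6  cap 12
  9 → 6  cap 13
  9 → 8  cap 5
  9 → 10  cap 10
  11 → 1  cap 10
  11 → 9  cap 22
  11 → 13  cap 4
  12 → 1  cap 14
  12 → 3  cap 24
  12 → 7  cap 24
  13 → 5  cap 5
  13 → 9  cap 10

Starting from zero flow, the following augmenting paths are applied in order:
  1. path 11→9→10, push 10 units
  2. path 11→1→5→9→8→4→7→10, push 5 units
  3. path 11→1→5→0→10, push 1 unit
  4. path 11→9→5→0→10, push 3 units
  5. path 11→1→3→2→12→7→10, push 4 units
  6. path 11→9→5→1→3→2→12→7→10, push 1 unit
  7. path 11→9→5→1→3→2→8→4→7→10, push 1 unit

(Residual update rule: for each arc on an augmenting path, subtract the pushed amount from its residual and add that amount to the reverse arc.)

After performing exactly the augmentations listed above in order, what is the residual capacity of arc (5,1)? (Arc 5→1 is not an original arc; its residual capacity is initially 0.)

after path 1 (11→9→10, push 10): res(5,1)=0
after path 2 (11→1→5→9→8→4→7→10, push 5): res(5,1)=5
after path 3 (11→1→5→0→10, push 1): res(5,1)=6
after path 4 (11→9→5→0→10, push 3): res(5,1)=6
after path 5 (11→1→3→2→12→7→10, push 4): res(5,1)=6
after path 6 (11→9→5→1→3→2→12→7→10, push 1): res(5,1)=5
after path 7 (11→9→5→1→3→2→8→4→7→10, push 1): res(5,1)=4

Residual capacity of (5,1): 4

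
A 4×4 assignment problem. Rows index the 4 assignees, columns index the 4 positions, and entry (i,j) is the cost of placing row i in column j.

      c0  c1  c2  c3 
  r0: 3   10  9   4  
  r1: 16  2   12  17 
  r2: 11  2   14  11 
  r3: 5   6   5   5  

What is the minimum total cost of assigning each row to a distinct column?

Minimum assignment cost: 21

optimal assignment: row0→col0 (cost 3), row1→col1 (cost 2), row2→col3 (cost 11), row3→col2 (cost 5)
total = 3 + 2 + 11 + 5 = 21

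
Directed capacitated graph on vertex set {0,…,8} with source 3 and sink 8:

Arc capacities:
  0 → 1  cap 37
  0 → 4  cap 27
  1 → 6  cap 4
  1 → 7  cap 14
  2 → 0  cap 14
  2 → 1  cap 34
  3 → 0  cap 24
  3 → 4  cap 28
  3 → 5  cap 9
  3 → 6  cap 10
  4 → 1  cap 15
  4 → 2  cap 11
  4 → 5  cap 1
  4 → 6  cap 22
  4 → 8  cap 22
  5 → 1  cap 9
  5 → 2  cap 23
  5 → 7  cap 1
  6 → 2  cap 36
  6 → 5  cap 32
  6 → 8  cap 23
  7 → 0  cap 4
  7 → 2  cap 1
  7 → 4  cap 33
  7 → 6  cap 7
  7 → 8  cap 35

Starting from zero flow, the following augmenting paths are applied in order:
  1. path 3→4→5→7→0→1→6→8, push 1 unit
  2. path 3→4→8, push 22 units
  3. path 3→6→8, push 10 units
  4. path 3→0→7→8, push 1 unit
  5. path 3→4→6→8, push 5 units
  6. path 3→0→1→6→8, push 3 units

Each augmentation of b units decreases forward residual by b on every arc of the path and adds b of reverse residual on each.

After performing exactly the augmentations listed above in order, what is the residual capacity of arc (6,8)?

after path 1 (3→4→5→7→0→1→6→8, push 1): res(6,8)=22
after path 2 (3→4→8, push 22): res(6,8)=22
after path 3 (3→6→8, push 10): res(6,8)=12
after path 4 (3→0→7→8, push 1): res(6,8)=12
after path 5 (3→4→6→8, push 5): res(6,8)=7
after path 6 (3→0→1→6→8, push 3): res(6,8)=4

Residual capacity of (6,8): 4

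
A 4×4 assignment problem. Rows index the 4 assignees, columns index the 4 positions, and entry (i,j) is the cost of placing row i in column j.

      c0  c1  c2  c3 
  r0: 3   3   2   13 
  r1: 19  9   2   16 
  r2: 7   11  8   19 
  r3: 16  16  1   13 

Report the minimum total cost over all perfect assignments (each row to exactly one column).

optimal assignment: row0→col1 (cost 3), row1→col2 (cost 2), row2→col0 (cost 7), row3→col3 (cost 13)
total = 3 + 2 + 7 + 13 = 25

Minimum assignment cost: 25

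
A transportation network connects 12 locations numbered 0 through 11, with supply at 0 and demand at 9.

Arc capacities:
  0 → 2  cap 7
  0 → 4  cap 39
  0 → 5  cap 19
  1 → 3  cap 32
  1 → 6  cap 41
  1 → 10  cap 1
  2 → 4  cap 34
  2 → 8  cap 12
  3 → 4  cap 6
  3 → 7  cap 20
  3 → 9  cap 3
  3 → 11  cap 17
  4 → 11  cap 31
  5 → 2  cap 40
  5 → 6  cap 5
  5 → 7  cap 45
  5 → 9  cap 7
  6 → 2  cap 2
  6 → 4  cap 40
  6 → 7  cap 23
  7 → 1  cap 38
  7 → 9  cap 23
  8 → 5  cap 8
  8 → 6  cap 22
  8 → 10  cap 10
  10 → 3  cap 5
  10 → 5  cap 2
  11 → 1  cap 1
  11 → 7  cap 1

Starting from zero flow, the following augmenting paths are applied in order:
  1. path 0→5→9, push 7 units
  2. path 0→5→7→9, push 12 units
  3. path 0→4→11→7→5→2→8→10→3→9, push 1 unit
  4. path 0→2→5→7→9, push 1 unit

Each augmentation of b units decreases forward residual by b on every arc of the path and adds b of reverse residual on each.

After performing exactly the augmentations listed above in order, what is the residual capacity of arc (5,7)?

after path 1 (0→5→9, push 7): res(5,7)=45
after path 2 (0→5→7→9, push 12): res(5,7)=33
after path 3 (0→4→11→7→5→2→8→10→3→9, push 1): res(5,7)=34
after path 4 (0→2→5→7→9, push 1): res(5,7)=33

Residual capacity of (5,7): 33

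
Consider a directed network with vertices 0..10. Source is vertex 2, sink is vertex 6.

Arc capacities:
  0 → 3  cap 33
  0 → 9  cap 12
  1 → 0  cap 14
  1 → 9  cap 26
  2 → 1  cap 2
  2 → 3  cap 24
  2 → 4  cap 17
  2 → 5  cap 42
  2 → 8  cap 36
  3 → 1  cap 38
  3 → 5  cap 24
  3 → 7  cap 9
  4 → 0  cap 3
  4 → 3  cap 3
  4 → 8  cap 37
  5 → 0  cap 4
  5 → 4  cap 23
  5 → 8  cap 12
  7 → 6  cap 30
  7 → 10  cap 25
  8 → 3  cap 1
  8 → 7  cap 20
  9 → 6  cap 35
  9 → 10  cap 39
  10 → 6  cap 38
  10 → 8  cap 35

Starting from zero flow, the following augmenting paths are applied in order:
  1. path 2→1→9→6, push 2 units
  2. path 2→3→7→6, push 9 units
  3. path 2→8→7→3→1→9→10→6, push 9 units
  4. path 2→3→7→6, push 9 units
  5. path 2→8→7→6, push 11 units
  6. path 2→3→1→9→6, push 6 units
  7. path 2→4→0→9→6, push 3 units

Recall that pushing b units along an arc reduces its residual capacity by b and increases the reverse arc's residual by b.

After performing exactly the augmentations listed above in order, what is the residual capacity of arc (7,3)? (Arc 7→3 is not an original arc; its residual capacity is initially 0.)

Residual capacity of (7,3): 9

after path 1 (2→1→9→6, push 2): res(7,3)=0
after path 2 (2→3→7→6, push 9): res(7,3)=9
after path 3 (2→8→7→3→1→9→10→6, push 9): res(7,3)=0
after path 4 (2→3→7→6, push 9): res(7,3)=9
after path 5 (2→8→7→6, push 11): res(7,3)=9
after path 6 (2→3→1→9→6, push 6): res(7,3)=9
after path 7 (2→4→0→9→6, push 3): res(7,3)=9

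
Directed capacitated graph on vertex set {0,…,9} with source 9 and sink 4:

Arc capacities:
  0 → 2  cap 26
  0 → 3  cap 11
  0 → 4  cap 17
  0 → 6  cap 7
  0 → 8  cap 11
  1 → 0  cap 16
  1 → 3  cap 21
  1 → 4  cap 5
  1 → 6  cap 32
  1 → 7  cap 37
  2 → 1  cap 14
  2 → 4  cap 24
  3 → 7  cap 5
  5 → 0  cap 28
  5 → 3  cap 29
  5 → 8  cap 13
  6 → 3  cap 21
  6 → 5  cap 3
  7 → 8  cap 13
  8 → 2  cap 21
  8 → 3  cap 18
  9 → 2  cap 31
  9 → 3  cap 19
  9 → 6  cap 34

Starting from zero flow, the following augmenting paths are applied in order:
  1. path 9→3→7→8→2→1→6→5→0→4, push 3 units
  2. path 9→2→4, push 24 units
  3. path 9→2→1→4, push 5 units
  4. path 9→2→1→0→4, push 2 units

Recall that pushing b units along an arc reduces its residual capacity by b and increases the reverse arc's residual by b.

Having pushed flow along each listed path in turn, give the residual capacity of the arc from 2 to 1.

Residual capacity of (2,1): 4

after path 1 (9→3→7→8→2→1→6→5→0→4, push 3): res(2,1)=11
after path 2 (9→2→4, push 24): res(2,1)=11
after path 3 (9→2→1→4, push 5): res(2,1)=6
after path 4 (9→2→1→0→4, push 2): res(2,1)=4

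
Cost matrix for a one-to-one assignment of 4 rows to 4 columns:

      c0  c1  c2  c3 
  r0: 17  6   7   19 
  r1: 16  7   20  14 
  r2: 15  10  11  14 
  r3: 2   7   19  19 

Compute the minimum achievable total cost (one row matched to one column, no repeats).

Minimum assignment cost: 30

optimal assignment: row0→col2 (cost 7), row1→col1 (cost 7), row2→col3 (cost 14), row3→col0 (cost 2)
total = 7 + 7 + 14 + 2 = 30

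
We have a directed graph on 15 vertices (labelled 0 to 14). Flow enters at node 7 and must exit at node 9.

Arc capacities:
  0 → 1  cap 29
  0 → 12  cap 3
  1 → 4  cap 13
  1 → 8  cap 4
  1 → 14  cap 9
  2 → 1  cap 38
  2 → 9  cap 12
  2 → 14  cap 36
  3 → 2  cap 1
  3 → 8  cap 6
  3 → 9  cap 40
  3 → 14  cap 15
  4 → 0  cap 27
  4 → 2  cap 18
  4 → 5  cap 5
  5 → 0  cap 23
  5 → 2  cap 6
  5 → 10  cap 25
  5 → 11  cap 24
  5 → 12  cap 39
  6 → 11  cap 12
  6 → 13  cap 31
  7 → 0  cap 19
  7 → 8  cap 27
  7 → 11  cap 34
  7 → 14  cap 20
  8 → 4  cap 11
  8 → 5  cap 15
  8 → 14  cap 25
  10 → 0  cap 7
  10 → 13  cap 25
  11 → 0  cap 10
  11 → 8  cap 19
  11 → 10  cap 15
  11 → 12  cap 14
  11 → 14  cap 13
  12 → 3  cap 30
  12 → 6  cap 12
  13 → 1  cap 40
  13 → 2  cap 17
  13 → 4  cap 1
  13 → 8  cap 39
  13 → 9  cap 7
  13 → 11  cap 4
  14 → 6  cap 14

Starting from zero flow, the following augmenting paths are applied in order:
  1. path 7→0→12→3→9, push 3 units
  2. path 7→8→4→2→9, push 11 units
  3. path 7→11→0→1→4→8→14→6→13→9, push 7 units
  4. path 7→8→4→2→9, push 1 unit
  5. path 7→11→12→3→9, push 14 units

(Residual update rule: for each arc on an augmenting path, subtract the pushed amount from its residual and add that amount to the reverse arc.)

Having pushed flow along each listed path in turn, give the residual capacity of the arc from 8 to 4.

after path 1 (7→0→12→3→9, push 3): res(8,4)=11
after path 2 (7→8→4→2→9, push 11): res(8,4)=0
after path 3 (7→11→0→1→4→8→14→6→13→9, push 7): res(8,4)=7
after path 4 (7→8→4→2→9, push 1): res(8,4)=6
after path 5 (7→11→12→3→9, push 14): res(8,4)=6

Residual capacity of (8,4): 6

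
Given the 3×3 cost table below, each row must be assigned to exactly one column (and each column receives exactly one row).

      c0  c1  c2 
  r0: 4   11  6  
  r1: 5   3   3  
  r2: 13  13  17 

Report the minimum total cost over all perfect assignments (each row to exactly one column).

optimal assignment: row0→col0 (cost 4), row1→col2 (cost 3), row2→col1 (cost 13)
total = 4 + 3 + 13 = 20

Minimum assignment cost: 20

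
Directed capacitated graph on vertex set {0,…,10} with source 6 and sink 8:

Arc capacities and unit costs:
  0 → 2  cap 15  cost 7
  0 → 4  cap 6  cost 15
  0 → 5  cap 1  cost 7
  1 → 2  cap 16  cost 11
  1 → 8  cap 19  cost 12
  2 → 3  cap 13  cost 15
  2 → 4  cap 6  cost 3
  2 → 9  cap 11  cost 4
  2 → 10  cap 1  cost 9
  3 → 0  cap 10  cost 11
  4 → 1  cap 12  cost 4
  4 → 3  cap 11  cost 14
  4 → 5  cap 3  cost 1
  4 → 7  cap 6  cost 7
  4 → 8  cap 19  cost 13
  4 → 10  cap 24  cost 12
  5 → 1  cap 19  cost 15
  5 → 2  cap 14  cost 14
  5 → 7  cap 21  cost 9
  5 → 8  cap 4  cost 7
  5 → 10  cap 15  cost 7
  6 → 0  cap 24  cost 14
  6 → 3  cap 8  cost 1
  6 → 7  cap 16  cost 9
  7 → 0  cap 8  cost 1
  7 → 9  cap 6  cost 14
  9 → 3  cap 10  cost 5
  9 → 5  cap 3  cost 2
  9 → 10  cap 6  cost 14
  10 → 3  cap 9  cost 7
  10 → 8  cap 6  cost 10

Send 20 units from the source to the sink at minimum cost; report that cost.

Minimum cost for 20 units: 735

shortest-cost path #1: 6→7→0→5→8 push 1 @ unit cost 24 (adds 24)
shortest-cost path #2: 6→7→0→2→4→5→8 push 3 @ unit cost 28 (adds 84)
shortest-cost path #3: 6→7→0→2→4→8 push 3 @ unit cost 33 (adds 99)
shortest-cost path #4: 6→7→0→2→9→5→4→8 push 1 @ unit cost 35 (adds 35)
shortest-cost path #5: 6→7→9→5→4→8 push 2 @ unit cost 37 (adds 74)
shortest-cost path #6: 6→7→9→2→10→8 push 1 @ unit cost 38 (adds 38)
shortest-cost path #7: 6→3→0→4→8 push 6 @ unit cost 40 (adds 240)
shortest-cost path #8: 6→7→9→10→8 push 3 @ unit cost 47 (adds 141)
total cost = 735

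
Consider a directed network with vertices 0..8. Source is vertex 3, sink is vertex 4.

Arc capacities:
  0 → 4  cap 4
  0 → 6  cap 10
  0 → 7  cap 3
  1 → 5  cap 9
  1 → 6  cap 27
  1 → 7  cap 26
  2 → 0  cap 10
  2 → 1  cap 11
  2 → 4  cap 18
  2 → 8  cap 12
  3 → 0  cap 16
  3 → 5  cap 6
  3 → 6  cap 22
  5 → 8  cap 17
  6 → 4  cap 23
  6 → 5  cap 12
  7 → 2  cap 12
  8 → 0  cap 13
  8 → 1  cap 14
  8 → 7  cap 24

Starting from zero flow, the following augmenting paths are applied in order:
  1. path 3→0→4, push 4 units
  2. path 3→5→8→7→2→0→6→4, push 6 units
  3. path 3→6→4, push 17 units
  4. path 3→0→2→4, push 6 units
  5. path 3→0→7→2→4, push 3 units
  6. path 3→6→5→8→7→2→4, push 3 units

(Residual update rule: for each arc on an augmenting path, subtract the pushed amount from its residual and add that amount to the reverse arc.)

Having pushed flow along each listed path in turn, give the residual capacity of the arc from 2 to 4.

after path 1 (3→0→4, push 4): res(2,4)=18
after path 2 (3→5→8→7→2→0→6→4, push 6): res(2,4)=18
after path 3 (3→6→4, push 17): res(2,4)=18
after path 4 (3→0→2→4, push 6): res(2,4)=12
after path 5 (3→0→7→2→4, push 3): res(2,4)=9
after path 6 (3→6→5→8→7→2→4, push 3): res(2,4)=6

Residual capacity of (2,4): 6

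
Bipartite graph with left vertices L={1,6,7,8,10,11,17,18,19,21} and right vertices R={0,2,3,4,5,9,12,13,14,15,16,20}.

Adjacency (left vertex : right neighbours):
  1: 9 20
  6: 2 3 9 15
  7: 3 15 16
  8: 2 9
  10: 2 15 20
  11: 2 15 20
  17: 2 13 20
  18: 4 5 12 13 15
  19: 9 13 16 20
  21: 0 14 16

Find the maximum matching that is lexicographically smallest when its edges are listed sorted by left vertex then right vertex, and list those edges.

Lex-smallest maximum matching: {(1,9), (6,2), (7,3), (10,15), (11,20), (17,13), (18,4), (19,16), (21,0)}

|M| = 9 (so the lex-smallest maximum matching has 9 edges)
process left vertices in ascending order; for each, take the smallest-labelled available neighbour that still permits 9 edges overall, or leave it unmatched if none does
lex-smallest matching: {1-9, 6-2, 7-3, 10-15, 11-20, 17-13, 18-4, 19-16, 21-0}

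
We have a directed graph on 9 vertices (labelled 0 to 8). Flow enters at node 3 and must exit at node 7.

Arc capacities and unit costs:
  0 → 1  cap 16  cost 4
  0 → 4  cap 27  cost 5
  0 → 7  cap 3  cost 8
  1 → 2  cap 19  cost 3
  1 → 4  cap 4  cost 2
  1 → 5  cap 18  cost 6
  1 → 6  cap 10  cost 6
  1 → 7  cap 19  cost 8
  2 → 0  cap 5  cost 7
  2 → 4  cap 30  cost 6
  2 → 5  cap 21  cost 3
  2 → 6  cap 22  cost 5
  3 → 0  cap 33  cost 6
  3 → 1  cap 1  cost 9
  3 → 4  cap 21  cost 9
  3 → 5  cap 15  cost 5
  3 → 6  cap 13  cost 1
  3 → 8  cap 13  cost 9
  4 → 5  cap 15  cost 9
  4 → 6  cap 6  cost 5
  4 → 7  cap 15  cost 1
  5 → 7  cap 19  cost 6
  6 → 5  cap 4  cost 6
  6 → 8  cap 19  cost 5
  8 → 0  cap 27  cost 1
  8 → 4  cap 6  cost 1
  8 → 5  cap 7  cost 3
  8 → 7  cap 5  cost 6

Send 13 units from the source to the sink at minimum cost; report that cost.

shortest-cost path #1: 3→6→8→4→7 push 6 @ unit cost 8 (adds 48)
shortest-cost path #2: 3→4→7 push 7 @ unit cost 10 (adds 70)
total cost = 118

Minimum cost for 13 units: 118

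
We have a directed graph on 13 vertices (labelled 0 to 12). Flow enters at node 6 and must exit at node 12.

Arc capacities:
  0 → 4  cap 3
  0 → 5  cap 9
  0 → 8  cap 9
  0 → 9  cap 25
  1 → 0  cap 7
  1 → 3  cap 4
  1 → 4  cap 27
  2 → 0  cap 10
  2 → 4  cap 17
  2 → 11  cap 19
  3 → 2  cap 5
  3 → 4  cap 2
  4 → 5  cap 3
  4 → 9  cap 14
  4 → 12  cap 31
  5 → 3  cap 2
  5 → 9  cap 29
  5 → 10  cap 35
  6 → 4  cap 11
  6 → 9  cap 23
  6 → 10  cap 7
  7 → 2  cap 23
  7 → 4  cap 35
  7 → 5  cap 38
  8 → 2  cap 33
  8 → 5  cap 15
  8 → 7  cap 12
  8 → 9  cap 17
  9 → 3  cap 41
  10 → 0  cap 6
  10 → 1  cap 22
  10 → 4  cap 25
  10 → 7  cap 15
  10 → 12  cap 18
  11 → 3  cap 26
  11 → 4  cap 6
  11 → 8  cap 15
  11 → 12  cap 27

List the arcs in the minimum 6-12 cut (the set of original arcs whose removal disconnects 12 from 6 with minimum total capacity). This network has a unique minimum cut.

augment #1: 6→4→12 push 11
augment #2: 6→10→12 push 7
augment #3: 6→9→3→4→12 push 2
augment #4: 6→9→3→2→4→12 push 5
max flow = 25; residual-reachable set from 6 gives S-side
cut edges (S→T): {(3,2), (3,4), (6,4), (6,10)} total cap 25

Min-cut arcs: {(3,2), (3,4), (6,4), (6,10)} (total capacity 25)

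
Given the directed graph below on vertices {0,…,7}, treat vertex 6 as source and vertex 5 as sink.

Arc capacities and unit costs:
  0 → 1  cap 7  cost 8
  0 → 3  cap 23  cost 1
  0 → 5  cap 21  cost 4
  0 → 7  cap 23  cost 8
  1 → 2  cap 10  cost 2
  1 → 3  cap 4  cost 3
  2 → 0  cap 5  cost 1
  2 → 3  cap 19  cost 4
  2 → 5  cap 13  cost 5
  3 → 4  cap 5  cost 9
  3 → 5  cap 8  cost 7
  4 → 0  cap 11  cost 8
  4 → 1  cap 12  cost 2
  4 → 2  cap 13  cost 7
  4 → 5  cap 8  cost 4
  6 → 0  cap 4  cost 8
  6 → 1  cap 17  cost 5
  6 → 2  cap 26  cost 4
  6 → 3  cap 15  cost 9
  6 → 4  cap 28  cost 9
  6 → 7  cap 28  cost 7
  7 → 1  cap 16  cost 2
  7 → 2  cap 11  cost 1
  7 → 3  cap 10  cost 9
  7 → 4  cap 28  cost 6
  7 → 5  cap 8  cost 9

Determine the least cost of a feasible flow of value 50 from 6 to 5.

Minimum cost for 50 units: 646

shortest-cost path #1: 6→2→5 push 13 @ unit cost 9 (adds 117)
shortest-cost path #2: 6→2→0→5 push 5 @ unit cost 9 (adds 45)
shortest-cost path #3: 6→0→5 push 4 @ unit cost 12 (adds 48)
shortest-cost path #4: 6→4→5 push 8 @ unit cost 13 (adds 104)
shortest-cost path #5: 6→1→3→5 push 4 @ unit cost 15 (adds 60)
shortest-cost path #6: 6→2→3→5 push 4 @ unit cost 15 (adds 60)
shortest-cost path #7: 6→7→5 push 8 @ unit cost 16 (adds 128)
shortest-cost path #8: 6→4→0→5 push 4 @ unit cost 21 (adds 84)
total cost = 646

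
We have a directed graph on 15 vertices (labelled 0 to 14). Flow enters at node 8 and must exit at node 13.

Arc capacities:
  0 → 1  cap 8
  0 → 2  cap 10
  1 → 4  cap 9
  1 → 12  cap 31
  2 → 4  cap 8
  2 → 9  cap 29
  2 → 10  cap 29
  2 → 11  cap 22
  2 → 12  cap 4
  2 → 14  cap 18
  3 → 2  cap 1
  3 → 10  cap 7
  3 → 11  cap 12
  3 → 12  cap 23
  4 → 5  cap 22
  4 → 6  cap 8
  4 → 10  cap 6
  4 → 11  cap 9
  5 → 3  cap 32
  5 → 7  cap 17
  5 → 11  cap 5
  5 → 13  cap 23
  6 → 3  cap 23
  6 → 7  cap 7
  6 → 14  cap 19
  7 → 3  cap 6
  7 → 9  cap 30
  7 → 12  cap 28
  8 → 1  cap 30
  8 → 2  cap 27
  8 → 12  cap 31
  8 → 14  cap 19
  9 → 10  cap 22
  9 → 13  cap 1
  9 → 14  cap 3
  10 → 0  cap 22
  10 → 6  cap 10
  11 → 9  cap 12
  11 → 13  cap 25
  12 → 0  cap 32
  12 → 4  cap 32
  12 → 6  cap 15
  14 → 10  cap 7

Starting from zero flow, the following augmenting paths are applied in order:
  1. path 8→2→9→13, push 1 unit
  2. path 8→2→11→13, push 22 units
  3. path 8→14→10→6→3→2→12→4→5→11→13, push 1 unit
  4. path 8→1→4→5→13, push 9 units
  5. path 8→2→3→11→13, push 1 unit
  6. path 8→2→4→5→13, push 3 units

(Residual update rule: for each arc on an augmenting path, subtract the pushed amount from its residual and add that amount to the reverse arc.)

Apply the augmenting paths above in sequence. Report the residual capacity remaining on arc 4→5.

after path 1 (8→2→9→13, push 1): res(4,5)=22
after path 2 (8→2→11→13, push 22): res(4,5)=22
after path 3 (8→14→10→6→3→2→12→4→5→11→13, push 1): res(4,5)=21
after path 4 (8→1→4→5→13, push 9): res(4,5)=12
after path 5 (8→2→3→11→13, push 1): res(4,5)=12
after path 6 (8→2→4→5→13, push 3): res(4,5)=9

Residual capacity of (4,5): 9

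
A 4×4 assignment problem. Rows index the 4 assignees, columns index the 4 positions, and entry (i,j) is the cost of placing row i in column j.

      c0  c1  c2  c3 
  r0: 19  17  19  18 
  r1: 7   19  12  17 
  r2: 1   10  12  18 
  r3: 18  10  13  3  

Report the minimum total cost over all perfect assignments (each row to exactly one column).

optimal assignment: row0→col1 (cost 17), row1→col2 (cost 12), row2→col0 (cost 1), row3→col3 (cost 3)
total = 17 + 12 + 1 + 3 = 33

Minimum assignment cost: 33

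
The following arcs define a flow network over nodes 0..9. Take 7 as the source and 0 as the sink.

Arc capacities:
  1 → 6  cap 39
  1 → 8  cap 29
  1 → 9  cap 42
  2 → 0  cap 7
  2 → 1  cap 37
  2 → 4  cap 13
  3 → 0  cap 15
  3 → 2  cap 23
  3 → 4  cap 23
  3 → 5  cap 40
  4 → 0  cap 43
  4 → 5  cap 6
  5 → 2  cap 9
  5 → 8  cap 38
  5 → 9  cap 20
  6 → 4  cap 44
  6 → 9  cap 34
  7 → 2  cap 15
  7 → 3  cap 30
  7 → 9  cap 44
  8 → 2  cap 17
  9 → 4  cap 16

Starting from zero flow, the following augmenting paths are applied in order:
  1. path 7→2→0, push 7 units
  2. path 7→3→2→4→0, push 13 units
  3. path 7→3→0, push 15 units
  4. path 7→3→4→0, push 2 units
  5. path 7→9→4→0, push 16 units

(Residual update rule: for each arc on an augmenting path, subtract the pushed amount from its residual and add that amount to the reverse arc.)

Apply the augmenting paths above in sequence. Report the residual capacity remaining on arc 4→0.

after path 1 (7→2→0, push 7): res(4,0)=43
after path 2 (7→3→2→4→0, push 13): res(4,0)=30
after path 3 (7→3→0, push 15): res(4,0)=30
after path 4 (7→3→4→0, push 2): res(4,0)=28
after path 5 (7→9→4→0, push 16): res(4,0)=12

Residual capacity of (4,0): 12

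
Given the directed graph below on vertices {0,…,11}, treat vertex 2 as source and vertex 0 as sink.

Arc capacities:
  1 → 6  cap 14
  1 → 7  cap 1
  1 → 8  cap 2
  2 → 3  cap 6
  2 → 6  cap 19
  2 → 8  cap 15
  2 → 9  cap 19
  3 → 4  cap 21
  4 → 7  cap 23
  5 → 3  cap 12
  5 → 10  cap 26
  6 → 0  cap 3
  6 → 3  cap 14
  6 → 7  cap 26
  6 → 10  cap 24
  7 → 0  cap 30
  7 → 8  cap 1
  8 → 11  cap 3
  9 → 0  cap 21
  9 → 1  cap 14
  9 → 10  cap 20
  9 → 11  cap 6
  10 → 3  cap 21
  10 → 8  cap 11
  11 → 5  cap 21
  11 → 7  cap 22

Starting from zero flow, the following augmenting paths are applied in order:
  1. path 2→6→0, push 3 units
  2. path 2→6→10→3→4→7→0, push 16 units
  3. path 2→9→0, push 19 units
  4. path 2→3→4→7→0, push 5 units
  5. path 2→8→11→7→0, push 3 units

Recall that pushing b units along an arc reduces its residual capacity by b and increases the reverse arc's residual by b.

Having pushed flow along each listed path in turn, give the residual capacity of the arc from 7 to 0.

Residual capacity of (7,0): 6

after path 1 (2→6→0, push 3): res(7,0)=30
after path 2 (2→6→10→3→4→7→0, push 16): res(7,0)=14
after path 3 (2→9→0, push 19): res(7,0)=14
after path 4 (2→3→4→7→0, push 5): res(7,0)=9
after path 5 (2→8→11→7→0, push 3): res(7,0)=6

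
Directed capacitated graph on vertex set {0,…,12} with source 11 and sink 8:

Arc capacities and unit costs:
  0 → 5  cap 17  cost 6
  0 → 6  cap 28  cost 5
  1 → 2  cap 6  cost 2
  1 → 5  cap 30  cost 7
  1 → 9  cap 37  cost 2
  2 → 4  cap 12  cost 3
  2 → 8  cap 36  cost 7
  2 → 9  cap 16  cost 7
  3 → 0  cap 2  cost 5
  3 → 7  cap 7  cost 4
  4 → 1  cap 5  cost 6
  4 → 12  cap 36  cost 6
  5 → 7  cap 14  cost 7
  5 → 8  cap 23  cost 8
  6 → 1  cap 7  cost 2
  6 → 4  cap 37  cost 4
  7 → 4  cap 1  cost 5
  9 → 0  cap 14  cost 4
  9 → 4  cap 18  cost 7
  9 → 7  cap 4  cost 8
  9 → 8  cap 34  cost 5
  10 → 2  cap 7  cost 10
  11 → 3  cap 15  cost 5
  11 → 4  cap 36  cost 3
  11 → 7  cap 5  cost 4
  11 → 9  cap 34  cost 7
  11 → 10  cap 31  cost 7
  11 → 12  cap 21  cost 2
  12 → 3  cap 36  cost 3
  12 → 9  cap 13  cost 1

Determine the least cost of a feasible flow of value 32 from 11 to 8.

Minimum cost for 32 units: 332

shortest-cost path #1: 11→12→9→8 push 13 @ unit cost 8 (adds 104)
shortest-cost path #2: 11→9→8 push 19 @ unit cost 12 (adds 228)
total cost = 332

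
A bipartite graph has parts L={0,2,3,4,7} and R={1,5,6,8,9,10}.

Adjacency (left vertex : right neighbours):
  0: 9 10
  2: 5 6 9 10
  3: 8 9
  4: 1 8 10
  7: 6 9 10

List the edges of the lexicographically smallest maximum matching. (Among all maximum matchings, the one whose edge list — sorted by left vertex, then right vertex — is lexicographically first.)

Lex-smallest maximum matching: {(0,9), (2,5), (3,8), (4,1), (7,6)}

|M| = 5 (so the lex-smallest maximum matching has 5 edges)
process left vertices in ascending order; for each, take the smallest-labelled available neighbour that still permits 5 edges overall, or leave it unmatched if none does
lex-smallest matching: {0-9, 2-5, 3-8, 4-1, 7-6}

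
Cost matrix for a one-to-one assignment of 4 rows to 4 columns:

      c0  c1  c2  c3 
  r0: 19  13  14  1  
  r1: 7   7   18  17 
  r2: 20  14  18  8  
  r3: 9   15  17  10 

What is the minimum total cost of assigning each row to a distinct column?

Minimum assignment cost: 35

optimal assignment: row0→col3 (cost 1), row1→col1 (cost 7), row2→col2 (cost 18), row3→col0 (cost 9)
total = 1 + 7 + 18 + 9 = 35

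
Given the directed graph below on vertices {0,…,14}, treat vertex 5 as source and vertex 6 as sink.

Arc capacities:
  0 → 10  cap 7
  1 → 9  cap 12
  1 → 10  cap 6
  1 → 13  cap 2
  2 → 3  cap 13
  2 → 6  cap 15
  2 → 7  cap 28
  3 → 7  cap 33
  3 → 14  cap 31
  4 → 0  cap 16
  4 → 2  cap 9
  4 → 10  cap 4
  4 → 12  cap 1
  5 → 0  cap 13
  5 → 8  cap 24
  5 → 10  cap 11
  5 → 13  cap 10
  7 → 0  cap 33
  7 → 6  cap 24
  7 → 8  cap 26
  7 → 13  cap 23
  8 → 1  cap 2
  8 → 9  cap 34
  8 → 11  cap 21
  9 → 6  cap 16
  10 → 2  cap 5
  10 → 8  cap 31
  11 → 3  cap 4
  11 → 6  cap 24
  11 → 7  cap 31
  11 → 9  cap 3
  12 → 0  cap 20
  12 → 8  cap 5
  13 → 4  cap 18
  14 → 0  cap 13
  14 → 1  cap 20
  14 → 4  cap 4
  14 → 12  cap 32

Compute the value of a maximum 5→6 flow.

augment #1: 5→8→9→6 bottleneck 16, total now 16
augment #2: 5→8→11→6 bottleneck 8, total now 24
augment #3: 5→10→2→6 bottleneck 5, total now 29
augment #4: 5→10→8→11→6 bottleneck 6, total now 35
augment #5: 5→13→4→2→6 bottleneck 9, total now 44
augment #6: 5→0→10→8→11→6 bottleneck 7, total now 51

Maximum flow value: 51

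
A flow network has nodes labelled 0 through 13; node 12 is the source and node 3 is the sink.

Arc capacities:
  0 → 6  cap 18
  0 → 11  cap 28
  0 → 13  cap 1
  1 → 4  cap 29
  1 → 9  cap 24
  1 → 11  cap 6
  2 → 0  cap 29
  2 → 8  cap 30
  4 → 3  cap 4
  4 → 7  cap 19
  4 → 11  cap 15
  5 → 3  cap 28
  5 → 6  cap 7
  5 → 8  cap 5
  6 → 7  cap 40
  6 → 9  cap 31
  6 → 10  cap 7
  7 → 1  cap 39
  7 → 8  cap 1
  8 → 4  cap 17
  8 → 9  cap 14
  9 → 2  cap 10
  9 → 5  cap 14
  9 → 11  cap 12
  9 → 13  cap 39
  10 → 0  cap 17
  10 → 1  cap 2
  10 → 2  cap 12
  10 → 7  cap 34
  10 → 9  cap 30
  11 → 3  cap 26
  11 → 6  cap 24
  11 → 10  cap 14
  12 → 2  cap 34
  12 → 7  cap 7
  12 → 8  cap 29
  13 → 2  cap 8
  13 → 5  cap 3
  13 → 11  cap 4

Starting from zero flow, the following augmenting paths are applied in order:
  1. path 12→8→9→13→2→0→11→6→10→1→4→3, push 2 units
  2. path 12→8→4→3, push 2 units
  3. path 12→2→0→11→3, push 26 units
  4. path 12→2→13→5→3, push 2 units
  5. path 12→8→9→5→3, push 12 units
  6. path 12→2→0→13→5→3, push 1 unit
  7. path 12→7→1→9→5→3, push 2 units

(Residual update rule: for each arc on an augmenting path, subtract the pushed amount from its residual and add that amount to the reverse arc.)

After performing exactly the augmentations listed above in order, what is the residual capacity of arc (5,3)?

Residual capacity of (5,3): 11

after path 1 (12→8→9→13→2→0→11→6→10→1→4→3, push 2): res(5,3)=28
after path 2 (12→8→4→3, push 2): res(5,3)=28
after path 3 (12→2→0→11→3, push 26): res(5,3)=28
after path 4 (12→2→13→5→3, push 2): res(5,3)=26
after path 5 (12→8→9→5→3, push 12): res(5,3)=14
after path 6 (12→2→0→13→5→3, push 1): res(5,3)=13
after path 7 (12→7→1→9→5→3, push 2): res(5,3)=11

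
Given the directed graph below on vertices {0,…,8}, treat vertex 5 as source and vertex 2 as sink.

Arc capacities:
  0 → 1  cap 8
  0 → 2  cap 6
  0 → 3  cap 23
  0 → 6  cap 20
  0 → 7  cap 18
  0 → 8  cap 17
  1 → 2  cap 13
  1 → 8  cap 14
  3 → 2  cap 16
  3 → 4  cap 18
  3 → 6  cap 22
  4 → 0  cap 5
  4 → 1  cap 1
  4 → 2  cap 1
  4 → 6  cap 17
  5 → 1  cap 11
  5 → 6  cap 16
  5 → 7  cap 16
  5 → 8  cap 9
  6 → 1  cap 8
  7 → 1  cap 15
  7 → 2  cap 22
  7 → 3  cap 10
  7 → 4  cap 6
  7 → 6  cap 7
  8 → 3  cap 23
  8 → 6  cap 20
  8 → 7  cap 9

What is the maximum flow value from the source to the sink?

Maximum flow value: 44

augment #1: 5→1→2 bottleneck 11, total now 11
augment #2: 5→7→2 bottleneck 16, total now 27
augment #3: 5→6→1→2 bottleneck 2, total now 29
augment #4: 5→8→3→2 bottleneck 9, total now 38
augment #5: 5→6→1→8→3→2 bottleneck 6, total now 44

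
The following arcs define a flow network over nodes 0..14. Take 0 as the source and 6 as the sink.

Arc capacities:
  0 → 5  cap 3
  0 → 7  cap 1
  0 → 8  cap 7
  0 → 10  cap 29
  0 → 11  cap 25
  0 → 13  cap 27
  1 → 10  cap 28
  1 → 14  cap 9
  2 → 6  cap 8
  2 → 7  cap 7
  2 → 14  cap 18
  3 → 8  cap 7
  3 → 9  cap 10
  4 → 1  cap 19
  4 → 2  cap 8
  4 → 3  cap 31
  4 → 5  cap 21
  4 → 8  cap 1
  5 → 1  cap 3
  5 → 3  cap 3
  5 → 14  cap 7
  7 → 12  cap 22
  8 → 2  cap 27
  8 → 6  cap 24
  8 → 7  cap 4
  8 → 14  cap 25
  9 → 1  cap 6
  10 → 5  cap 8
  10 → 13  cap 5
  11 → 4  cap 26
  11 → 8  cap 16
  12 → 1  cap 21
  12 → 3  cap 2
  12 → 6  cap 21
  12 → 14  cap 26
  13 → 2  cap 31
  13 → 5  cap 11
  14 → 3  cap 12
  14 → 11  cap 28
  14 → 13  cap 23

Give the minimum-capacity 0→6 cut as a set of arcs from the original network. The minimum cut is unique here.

augment #1: 0→8→6 push 7
augment #2: 0→7→12→6 push 1
augment #3: 0→11→8→6 push 16
augment #4: 0→13→2→6 push 8
augment #5: 0→5→3→8→6 push 1
augment #6: 0→13→2→7→12→6 push 7
augment #7: 0→5→3→8→7→12→6 push 2
augment #8: 0→11→4→8→7→12→6 push 1
augment #9: 0→11→4→3→8→7→12→6 push 1
max flow = 44; residual-reachable set from 0 gives S-side
cut edges (S→T): {(0,7), (2,6), (2,7), (8,6), (8,7)} total cap 44

Min-cut arcs: {(0,7), (2,6), (2,7), (8,6), (8,7)} (total capacity 44)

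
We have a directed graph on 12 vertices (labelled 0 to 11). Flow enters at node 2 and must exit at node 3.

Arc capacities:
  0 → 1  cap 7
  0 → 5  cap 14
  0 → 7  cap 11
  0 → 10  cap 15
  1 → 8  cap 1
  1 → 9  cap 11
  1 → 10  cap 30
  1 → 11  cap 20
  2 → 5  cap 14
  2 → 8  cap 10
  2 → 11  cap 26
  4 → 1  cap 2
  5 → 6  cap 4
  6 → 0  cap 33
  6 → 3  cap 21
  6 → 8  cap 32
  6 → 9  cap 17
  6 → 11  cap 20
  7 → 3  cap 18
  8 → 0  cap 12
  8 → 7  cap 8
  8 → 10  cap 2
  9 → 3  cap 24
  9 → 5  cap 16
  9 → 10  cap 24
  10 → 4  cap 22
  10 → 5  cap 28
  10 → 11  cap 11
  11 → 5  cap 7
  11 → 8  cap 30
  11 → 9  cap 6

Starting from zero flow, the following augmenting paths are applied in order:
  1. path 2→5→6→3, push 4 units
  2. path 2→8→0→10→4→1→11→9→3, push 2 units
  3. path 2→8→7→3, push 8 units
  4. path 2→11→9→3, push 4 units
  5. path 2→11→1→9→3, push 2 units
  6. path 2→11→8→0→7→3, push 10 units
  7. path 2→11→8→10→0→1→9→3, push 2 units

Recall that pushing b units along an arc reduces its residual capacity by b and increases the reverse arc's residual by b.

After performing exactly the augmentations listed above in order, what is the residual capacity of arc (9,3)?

after path 1 (2→5→6→3, push 4): res(9,3)=24
after path 2 (2→8→0→10→4→1→11→9→3, push 2): res(9,3)=22
after path 3 (2→8→7→3, push 8): res(9,3)=22
after path 4 (2→11→9→3, push 4): res(9,3)=18
after path 5 (2→11→1→9→3, push 2): res(9,3)=16
after path 6 (2→11→8→0→7→3, push 10): res(9,3)=16
after path 7 (2→11→8→10→0→1→9→3, push 2): res(9,3)=14

Residual capacity of (9,3): 14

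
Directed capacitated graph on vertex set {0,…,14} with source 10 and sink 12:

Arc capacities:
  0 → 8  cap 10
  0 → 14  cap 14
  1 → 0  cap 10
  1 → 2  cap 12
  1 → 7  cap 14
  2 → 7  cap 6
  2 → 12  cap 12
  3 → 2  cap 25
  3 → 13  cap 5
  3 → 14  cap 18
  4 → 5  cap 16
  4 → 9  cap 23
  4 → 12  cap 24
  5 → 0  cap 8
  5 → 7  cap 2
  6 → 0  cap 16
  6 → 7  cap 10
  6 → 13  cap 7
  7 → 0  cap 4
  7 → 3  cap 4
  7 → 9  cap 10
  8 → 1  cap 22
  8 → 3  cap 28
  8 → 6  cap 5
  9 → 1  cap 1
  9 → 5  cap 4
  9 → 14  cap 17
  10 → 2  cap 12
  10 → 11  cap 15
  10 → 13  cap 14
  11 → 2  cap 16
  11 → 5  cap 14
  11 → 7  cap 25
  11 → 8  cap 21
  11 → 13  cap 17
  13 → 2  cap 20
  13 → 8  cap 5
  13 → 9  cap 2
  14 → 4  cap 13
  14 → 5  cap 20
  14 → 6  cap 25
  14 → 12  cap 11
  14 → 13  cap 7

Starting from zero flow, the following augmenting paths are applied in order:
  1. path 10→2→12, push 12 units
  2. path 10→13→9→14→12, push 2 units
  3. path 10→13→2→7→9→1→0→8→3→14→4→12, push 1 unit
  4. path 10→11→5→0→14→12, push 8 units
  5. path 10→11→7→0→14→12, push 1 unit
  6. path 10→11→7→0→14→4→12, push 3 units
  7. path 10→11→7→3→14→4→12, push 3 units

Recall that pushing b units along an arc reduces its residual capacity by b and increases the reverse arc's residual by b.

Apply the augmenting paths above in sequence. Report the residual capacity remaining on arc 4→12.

Residual capacity of (4,12): 17

after path 1 (10→2→12, push 12): res(4,12)=24
after path 2 (10→13→9→14→12, push 2): res(4,12)=24
after path 3 (10→13→2→7→9→1→0→8→3→14→4→12, push 1): res(4,12)=23
after path 4 (10→11→5→0→14→12, push 8): res(4,12)=23
after path 5 (10→11→7→0→14→12, push 1): res(4,12)=23
after path 6 (10→11→7→0→14→4→12, push 3): res(4,12)=20
after path 7 (10→11→7→3→14→4→12, push 3): res(4,12)=17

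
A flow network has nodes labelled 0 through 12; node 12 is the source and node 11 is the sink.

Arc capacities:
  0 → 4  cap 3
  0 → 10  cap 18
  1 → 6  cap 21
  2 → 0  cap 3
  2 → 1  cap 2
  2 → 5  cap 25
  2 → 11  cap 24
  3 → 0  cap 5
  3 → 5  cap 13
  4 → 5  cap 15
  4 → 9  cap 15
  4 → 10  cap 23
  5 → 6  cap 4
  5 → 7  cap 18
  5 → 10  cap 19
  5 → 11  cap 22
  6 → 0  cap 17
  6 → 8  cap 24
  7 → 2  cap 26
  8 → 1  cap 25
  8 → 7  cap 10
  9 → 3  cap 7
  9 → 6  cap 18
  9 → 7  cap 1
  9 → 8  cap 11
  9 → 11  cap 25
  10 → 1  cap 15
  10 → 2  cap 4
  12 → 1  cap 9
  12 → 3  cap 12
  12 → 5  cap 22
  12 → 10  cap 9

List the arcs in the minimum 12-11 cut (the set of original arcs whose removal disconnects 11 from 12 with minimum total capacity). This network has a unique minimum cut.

augment #1: 12→5→11 push 22
augment #2: 12→10→2→11 push 4
augment #3: 12→3→0→4→9→11 push 3
augment #4: 12→3→5→7→2→11 push 9
augment #5: 12→1→6→8→7→2→11 push 9
augment #6: 12→10→1→6→8→7→2→11 push 1
augment #7: 12→10→1→6→0→3→5→7→2→11 push 1
max flow = 49; residual-reachable set from 12 gives S-side
cut edges (S→T): {(0,4), (2,11), (5,11)} total cap 49

Min-cut arcs: {(0,4), (2,11), (5,11)} (total capacity 49)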